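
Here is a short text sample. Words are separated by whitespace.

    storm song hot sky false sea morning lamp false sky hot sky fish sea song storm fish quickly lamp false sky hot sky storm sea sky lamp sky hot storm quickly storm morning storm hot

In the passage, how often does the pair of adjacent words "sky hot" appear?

3

Scanning the 34 overlapping bigram windows for "sky hot":
  position 10–11: sky hot
  position 21–22: sky hot
  position 28–29: sky hot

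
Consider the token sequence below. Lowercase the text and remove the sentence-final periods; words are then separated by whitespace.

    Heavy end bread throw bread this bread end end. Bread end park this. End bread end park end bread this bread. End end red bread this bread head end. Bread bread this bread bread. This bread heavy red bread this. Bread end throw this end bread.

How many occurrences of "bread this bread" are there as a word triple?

Scanning the 44 overlapping trigram windows for "bread this bread":
  position 5–7: bread this bread
  position 19–21: bread this bread
  position 25–27: bread this bread
  position 31–33: bread this bread
  position 34–36: bread this bread
  position 39–41: bread this bread

6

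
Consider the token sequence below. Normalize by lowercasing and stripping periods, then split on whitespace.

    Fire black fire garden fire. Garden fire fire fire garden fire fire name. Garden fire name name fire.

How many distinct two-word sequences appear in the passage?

9

18 tokens → 17 bigram windows in total.
Repeated bigrams (each contributes count−1 duplicates):
  garden fire: 4
  fire fire: 3
  fire garden: 3
  fire name: 2
8 duplicate windows → 17 − 8 = 9 distinct.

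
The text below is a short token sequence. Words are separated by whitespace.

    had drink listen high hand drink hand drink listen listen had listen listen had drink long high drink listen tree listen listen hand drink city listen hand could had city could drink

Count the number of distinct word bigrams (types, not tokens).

32 tokens → 31 bigram windows in total.
Repeated bigrams (each contributes count−1 duplicates):
  drink listen: 3
  hand drink: 3
  listen listen: 3
  had drink: 2
  listen had: 2
  listen hand: 2
9 duplicate windows → 31 − 9 = 22 distinct.

22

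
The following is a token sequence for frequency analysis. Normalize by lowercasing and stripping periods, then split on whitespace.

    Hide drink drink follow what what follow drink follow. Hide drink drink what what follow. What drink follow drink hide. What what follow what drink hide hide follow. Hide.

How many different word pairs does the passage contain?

29 tokens → 28 bigram windows in total.
Repeated bigrams (each contributes count−1 duplicates):
  drink follow: 3
  follow what: 3
  what follow: 3
  what what: 3
  drink drink: 2
  drink hide: 2
  follow drink: 2
  follow hide: 2
  … (2 more repeated)
14 duplicate windows → 28 − 14 = 14 distinct.

14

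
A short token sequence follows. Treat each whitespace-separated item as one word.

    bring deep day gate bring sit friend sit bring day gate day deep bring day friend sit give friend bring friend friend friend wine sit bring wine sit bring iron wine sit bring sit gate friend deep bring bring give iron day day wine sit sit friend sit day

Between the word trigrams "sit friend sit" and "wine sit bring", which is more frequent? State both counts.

"sit friend sit": 2 occurrences
"wine sit bring": 3 occurrences

"wine sit bring" (3 vs 2)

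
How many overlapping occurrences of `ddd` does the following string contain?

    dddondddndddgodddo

Sliding a length-3 window over the 18 characters (16 positions):
  position 1–3: ddd
  position 6–8: ddd
  position 10–12: ddd
  position 15–17: ddd

4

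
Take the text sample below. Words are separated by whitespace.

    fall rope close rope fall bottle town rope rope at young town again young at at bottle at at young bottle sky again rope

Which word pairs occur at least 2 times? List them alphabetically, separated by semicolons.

at at; at young

Bigram counts meeting the condition (at least 2 times):
  at at: 2
  at young: 2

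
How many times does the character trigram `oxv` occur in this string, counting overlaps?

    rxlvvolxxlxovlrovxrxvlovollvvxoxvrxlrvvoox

1

Sliding a length-3 window over the 42 characters (40 positions):
  position 31–33: oxv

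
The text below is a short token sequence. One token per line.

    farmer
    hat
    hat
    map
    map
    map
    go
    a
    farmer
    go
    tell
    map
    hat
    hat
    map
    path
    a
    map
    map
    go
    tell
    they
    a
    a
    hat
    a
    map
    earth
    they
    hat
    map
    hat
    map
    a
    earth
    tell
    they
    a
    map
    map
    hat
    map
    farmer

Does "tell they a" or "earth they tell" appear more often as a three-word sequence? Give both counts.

"tell they a": 2 occurrences
"earth they tell": 0 occurrences

"tell they a" (2 vs 0)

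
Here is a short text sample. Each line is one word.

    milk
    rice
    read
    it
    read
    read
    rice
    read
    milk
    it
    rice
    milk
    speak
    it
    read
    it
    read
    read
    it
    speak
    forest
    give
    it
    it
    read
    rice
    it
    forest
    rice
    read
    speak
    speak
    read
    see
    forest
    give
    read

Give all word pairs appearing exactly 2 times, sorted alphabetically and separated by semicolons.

Bigram counts meeting the condition (exactly 2 times):
  forest give: 2
  read read: 2
  read rice: 2

forest give; read read; read rice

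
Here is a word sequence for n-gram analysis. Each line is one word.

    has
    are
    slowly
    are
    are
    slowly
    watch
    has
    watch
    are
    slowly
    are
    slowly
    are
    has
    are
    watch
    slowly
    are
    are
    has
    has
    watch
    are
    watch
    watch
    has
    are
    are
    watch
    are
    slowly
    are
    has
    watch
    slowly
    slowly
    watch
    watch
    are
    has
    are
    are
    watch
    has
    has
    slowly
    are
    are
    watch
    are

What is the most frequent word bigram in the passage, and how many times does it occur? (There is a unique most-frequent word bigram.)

Bigram frequencies (highest first):
  slowly are: 6
  are slowly: 5
  are are: 5
  watch are: 5
  are watch: 5
  has are: 4
  … (9 more, each ≤ 4)

"slowly are", 6 times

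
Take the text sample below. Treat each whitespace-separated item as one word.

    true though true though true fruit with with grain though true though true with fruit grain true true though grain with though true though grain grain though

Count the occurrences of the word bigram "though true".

Scanning the 26 overlapping bigram windows for "though true":
  position 2–3: though true
  position 4–5: though true
  position 10–11: though true
  position 12–13: though true
  position 22–23: though true

5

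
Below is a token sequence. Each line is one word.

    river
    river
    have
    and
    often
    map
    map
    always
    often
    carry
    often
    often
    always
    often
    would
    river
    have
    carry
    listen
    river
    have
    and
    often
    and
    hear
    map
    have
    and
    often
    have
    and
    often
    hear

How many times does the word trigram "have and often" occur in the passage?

4

Scanning the 31 overlapping trigram windows for "have and often":
  position 3–5: have and often
  position 21–23: have and often
  position 27–29: have and often
  position 30–32: have and often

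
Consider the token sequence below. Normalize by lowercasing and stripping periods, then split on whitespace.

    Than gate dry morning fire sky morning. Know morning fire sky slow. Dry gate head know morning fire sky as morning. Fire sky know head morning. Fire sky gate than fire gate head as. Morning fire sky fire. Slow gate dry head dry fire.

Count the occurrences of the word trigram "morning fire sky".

6

Scanning the 42 overlapping trigram windows for "morning fire sky":
  position 4–6: morning fire sky
  position 9–11: morning fire sky
  position 17–19: morning fire sky
  position 21–23: morning fire sky
  position 26–28: morning fire sky
  position 35–37: morning fire sky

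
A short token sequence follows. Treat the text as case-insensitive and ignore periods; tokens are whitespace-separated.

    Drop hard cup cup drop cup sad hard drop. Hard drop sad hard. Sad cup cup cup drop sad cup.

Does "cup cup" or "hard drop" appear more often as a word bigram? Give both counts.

"cup cup": 3 occurrences
"hard drop": 2 occurrences

"cup cup" (3 vs 2)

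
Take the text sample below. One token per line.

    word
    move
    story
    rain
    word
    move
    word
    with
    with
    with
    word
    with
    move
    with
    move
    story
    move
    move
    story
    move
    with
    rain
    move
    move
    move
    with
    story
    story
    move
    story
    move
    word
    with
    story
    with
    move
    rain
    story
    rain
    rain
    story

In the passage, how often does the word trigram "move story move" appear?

Scanning the 39 overlapping trigram windows for "move story move":
  position 15–17: move story move
  position 18–20: move story move
  position 29–31: move story move

3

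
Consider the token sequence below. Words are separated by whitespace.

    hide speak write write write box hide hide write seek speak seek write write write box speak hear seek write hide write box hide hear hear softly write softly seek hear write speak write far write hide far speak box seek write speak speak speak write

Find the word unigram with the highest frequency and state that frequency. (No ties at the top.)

Unigram frequencies (highest first):
  write: 15
  speak: 8
  hide: 6
  seek: 5
  box: 4
  hear: 4
  … (2 more, each ≤ 2)

"write", 15 times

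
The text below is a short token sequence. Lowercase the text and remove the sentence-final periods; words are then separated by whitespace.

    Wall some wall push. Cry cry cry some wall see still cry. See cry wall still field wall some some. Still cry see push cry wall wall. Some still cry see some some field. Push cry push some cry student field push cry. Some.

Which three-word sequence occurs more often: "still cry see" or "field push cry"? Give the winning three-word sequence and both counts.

"still cry see" (3 vs 2)

"still cry see": 3 occurrences
"field push cry": 2 occurrences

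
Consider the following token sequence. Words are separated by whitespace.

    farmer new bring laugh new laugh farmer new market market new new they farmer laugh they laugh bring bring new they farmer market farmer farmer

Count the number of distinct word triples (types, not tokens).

22

25 tokens → 23 trigram windows in total.
Repeated trigrams (each contributes count−1 duplicates):
  new they farmer: 2
1 duplicate windows → 23 − 1 = 22 distinct.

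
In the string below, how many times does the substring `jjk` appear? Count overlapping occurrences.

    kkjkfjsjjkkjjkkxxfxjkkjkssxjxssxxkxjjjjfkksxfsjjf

2

Sliding a length-3 window over the 49 characters (47 positions):
  position 8–10: jjk
  position 12–14: jjk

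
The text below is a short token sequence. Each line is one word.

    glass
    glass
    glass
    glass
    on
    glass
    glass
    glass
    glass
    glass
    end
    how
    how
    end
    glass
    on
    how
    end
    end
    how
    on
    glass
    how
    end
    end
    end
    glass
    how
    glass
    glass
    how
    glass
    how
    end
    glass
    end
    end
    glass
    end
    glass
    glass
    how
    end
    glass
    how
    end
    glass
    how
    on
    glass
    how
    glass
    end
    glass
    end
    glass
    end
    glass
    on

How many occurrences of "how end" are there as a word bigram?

6

Scanning the 58 overlapping bigram windows for "how end":
  position 13–14: how end
  position 17–18: how end
  position 23–24: how end
  position 33–34: how end
  position 42–43: how end
  position 45–46: how end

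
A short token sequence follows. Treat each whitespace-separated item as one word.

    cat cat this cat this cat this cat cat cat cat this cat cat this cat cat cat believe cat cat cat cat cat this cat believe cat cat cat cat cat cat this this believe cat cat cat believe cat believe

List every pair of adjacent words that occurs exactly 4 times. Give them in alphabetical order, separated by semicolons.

believe cat; cat believe

Bigram counts meeting the condition (exactly 4 times):
  believe cat: 4
  cat believe: 4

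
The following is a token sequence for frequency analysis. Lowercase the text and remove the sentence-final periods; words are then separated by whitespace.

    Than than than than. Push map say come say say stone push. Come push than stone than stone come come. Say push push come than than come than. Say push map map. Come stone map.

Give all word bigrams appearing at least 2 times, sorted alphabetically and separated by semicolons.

Bigram counts meeting the condition (at least 2 times):
  come say: 2
  come than: 2
  push come: 2
  push map: 2
  say push: 2
  than stone: 2
  than than: 4

come say; come than; push come; push map; say push; than stone; than than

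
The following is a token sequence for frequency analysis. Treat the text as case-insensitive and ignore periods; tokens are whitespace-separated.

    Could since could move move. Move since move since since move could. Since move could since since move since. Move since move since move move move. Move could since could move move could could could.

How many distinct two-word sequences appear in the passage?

35 tokens → 34 bigram windows in total.
Repeated bigrams (each contributes count−1 duplicates):
  since move: 7
  move move: 6
  move since: 5
  could since: 4
  move could: 4
  could could: 2
  could move: 2
  since could: 2
  … (1 more repeated)
25 duplicate windows → 34 − 25 = 9 distinct.

9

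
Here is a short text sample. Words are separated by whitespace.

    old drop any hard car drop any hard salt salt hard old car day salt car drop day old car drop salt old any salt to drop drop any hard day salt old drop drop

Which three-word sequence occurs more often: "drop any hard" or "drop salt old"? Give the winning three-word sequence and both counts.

"drop any hard" (3 vs 1)

"drop any hard": 3 occurrences
"drop salt old": 1 occurrence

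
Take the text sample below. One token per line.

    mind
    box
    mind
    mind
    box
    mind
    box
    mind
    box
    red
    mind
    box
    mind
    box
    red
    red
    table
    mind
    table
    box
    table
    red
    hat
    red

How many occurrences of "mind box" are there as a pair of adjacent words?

6

Scanning the 23 overlapping bigram windows for "mind box":
  position 1–2: mind box
  position 4–5: mind box
  position 6–7: mind box
  position 8–9: mind box
  position 11–12: mind box
  position 13–14: mind box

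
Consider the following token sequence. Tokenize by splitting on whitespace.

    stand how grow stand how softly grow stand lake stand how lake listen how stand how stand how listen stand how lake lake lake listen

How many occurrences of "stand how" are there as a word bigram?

6

Scanning the 24 overlapping bigram windows for "stand how":
  position 1–2: stand how
  position 4–5: stand how
  position 10–11: stand how
  position 15–16: stand how
  position 17–18: stand how
  position 20–21: stand how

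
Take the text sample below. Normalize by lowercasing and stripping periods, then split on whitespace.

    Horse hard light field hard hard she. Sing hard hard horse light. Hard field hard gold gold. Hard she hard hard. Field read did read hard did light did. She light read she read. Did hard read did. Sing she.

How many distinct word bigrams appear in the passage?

40 tokens → 39 bigram windows in total.
Repeated bigrams (each contributes count−1 duplicates):
  hard hard: 3
  read did: 3
  field hard: 2
  hard field: 2
  hard she: 2
7 duplicate windows → 39 − 7 = 32 distinct.

32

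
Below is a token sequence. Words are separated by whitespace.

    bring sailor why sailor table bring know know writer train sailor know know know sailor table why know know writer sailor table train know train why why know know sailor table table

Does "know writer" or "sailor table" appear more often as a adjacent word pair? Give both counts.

"know writer": 2 occurrences
"sailor table": 4 occurrences

"sailor table" (4 vs 2)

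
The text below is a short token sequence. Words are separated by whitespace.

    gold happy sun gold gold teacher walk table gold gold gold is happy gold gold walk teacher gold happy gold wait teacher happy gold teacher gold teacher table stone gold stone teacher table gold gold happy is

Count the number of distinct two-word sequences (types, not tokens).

37 tokens → 36 bigram windows in total.
Repeated bigrams (each contributes count−1 duplicates):
  gold gold: 5
  gold happy: 3
  gold teacher: 3
  happy gold: 3
  table gold: 2
  teacher gold: 2
  teacher table: 2
13 duplicate windows → 36 − 13 = 23 distinct.

23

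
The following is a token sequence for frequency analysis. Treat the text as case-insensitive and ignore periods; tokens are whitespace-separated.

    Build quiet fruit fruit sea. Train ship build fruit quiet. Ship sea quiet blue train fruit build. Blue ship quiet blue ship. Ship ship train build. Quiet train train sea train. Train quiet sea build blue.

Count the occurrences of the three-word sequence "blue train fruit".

1

Scanning the 34 overlapping trigram windows for "blue train fruit":
  position 14–16: blue train fruit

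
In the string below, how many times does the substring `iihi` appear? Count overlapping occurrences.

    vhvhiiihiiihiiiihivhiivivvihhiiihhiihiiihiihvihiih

Sliding a length-4 window over the 50 characters (47 positions):
  position 6–9: iihi
  position 10–13: iihi
  position 15–18: iihi
  position 35–38: iihi
  position 39–42: iihi

5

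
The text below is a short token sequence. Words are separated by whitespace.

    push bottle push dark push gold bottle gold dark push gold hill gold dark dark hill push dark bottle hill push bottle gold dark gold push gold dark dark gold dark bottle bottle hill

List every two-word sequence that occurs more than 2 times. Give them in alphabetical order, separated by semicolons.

gold dark; push gold

Bigram counts meeting the condition (more than 2 times):
  gold dark: 5
  push gold: 3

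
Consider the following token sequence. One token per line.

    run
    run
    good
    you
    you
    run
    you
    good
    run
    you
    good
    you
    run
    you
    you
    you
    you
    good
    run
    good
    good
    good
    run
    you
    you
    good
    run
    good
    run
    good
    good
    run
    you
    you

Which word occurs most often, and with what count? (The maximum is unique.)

"you", 13 times

Unigram frequencies (highest first):
  you: 13
  good: 11
  run: 10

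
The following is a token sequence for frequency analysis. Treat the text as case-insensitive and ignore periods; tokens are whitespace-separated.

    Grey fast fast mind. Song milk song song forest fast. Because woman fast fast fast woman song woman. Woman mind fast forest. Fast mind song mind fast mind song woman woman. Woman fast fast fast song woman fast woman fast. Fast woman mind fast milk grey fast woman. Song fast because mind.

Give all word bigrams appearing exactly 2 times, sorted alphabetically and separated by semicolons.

Bigram counts meeting the condition (exactly 2 times):
  fast because: 2
  forest fast: 2
  grey fast: 2
  woman mind: 2
  woman song: 2

fast because; forest fast; grey fast; woman mind; woman song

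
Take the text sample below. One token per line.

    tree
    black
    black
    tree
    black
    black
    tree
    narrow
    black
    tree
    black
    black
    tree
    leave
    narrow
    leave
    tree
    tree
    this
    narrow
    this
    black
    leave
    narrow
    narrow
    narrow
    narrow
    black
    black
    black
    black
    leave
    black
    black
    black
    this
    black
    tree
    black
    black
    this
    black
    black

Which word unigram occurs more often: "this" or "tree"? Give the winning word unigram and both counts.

"tree" (8 vs 4)

"this": 4 occurrences
"tree": 8 occurrences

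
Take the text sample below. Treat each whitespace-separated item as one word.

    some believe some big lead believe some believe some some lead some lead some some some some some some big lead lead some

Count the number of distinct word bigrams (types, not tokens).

9

23 tokens → 22 bigram windows in total.
Repeated bigrams (each contributes count−1 duplicates):
  some some: 6
  believe some: 3
  lead some: 3
  big lead: 2
  some believe: 2
  some big: 2
  some lead: 2
13 duplicate windows → 22 − 13 = 9 distinct.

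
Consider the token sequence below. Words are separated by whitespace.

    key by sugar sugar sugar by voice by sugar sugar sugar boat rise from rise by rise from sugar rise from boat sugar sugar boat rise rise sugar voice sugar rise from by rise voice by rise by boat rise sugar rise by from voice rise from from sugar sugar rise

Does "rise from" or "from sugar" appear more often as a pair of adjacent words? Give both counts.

"rise from" (5 vs 2)

"rise from": 5 occurrences
"from sugar": 2 occurrences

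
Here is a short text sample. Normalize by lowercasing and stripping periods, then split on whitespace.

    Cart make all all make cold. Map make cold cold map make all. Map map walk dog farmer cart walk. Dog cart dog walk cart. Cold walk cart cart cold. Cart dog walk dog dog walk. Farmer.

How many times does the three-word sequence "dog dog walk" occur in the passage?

1

Scanning the 35 overlapping trigram windows for "dog dog walk":
  position 34–36: dog dog walk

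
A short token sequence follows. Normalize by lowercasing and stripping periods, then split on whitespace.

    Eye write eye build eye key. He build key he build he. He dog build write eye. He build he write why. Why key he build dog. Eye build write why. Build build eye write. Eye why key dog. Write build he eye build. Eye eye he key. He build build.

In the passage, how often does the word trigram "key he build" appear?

Scanning the 49 overlapping trigram windows for "key he build":
  position 6–8: key he build
  position 9–11: key he build
  position 24–26: key he build
  position 48–50: key he build

4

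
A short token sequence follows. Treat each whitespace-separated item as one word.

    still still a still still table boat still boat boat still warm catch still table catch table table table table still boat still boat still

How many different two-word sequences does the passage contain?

15

25 tokens → 24 bigram windows in total.
Repeated bigrams (each contributes count−1 duplicates):
  boat still: 4
  still boat: 3
  table table: 3
  still still: 2
  still table: 2
9 duplicate windows → 24 − 9 = 15 distinct.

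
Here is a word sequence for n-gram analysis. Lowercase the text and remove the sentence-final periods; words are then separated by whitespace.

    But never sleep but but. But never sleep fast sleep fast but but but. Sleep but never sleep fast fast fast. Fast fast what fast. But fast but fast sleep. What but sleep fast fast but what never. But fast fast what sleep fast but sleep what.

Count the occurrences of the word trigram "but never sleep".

3

Scanning the 45 overlapping trigram windows for "but never sleep":
  position 1–3: but never sleep
  position 6–8: but never sleep
  position 16–18: but never sleep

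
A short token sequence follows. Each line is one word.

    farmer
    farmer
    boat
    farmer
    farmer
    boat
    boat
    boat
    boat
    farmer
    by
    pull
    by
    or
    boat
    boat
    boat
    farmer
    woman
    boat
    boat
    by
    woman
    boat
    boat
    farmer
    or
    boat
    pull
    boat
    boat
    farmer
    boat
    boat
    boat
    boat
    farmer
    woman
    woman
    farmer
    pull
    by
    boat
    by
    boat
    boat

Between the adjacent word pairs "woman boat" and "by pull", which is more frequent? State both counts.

"woman boat": 2 occurrences
"by pull": 1 occurrence

"woman boat" (2 vs 1)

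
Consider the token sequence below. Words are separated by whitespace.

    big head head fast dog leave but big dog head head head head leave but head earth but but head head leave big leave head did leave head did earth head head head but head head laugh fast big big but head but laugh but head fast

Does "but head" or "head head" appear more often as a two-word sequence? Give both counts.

"head head" (8 vs 5)

"but head": 5 occurrences
"head head": 8 occurrences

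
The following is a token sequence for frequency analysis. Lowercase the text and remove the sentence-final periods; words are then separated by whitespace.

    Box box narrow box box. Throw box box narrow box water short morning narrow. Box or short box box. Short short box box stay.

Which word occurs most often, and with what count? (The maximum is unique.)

"box", 12 times

Unigram frequencies (highest first):
  box: 12
  short: 4
  narrow: 3
  throw: 1
  water: 1
  morning: 1
  … (2 more, each ≤ 1)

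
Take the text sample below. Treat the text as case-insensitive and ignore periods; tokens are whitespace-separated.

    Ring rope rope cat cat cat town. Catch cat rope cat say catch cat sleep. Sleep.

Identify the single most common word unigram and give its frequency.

"cat", 6 times

Unigram frequencies (highest first):
  cat: 6
  rope: 3
  catch: 2
  sleep: 2
  ring: 1
  town: 1
  … (1 more, each ≤ 1)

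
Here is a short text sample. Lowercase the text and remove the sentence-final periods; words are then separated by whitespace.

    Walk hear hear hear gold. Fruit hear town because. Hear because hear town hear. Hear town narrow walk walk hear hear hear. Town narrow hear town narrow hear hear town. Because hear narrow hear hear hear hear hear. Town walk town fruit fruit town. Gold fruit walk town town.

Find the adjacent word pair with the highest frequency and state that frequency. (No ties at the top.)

Bigram frequencies (highest first):
  hear hear: 10
  hear town: 7
  because hear: 3
  town narrow: 3
  narrow hear: 3
  walk hear: 2
  … (17 more, each ≤ 2)

"hear hear", 10 times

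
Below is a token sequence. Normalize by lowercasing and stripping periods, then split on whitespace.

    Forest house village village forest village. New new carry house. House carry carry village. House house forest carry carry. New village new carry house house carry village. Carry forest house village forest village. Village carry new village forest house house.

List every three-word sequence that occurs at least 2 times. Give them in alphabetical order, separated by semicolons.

Trigram counts meeting the condition (at least 2 times):
  carry house house: 2
  carry new village: 2
  forest house village: 2
  house house carry: 2
  new carry house: 2
  village forest village: 2

carry house house; carry new village; forest house village; house house carry; new carry house; village forest village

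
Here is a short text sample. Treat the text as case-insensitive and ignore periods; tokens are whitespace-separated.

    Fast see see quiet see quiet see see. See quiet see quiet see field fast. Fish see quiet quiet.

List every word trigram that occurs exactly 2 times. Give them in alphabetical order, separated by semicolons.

quiet see quiet; see see quiet

Trigram counts meeting the condition (exactly 2 times):
  quiet see quiet: 2
  see see quiet: 2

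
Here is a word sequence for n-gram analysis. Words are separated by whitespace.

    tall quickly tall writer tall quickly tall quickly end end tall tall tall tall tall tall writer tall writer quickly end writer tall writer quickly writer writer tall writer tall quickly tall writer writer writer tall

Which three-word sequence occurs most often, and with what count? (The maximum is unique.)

Trigram frequencies (highest first):
  tall tall tall: 4
  tall quickly tall: 3
  tall writer tall: 3
  writer tall writer: 3
  quickly tall writer: 2
  writer tall quickly: 2
  … (15 more, each ≤ 2)

"tall tall tall", 4 times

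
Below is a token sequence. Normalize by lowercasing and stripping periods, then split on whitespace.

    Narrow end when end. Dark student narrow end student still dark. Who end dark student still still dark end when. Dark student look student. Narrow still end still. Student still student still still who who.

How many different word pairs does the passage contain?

35 tokens → 34 bigram windows in total.
Repeated bigrams (each contributes count−1 duplicates):
  student still: 4
  dark student: 3
  end dark: 2
  end when: 2
  narrow end: 2
  still dark: 2
  still still: 2
  still student: 2
  … (1 more repeated)
12 duplicate windows → 34 − 12 = 22 distinct.

22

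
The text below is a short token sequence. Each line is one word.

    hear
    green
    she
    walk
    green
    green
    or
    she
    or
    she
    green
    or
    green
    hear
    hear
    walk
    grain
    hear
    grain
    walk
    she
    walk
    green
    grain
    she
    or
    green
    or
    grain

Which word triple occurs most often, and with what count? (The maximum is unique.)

Trigram frequencies (highest first):
  she walk green: 2
  hear green she: 1
  green she walk: 1
  walk green green: 1
  green green or: 1
  green or she: 1
  … (20 more, each ≤ 1)

"she walk green", 2 times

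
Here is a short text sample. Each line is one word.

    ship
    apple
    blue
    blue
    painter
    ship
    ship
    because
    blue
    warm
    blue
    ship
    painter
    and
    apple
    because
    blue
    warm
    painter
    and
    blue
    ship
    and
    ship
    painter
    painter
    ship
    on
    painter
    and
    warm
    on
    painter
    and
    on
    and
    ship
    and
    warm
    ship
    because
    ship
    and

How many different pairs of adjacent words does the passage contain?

28

43 tokens → 42 bigram windows in total.
Repeated bigrams (each contributes count−1 duplicates):
  painter and: 4
  ship and: 3
  and ship: 2
  and warm: 2
  because blue: 2
  blue ship: 2
  blue warm: 2
  on painter: 2
  … (3 more repeated)
14 duplicate windows → 42 − 14 = 28 distinct.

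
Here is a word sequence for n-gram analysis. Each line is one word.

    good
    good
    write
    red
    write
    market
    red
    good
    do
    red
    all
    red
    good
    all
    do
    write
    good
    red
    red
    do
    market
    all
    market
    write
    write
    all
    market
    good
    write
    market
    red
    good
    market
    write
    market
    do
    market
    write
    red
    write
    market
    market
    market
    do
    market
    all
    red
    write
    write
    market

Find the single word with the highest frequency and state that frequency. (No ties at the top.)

"market", 13 times

Unigram frequencies (highest first):
  market: 13
  write: 11
  red: 9
  good: 7
  do: 5
  all: 5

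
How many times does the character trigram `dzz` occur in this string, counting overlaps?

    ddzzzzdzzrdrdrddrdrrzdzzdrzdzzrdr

4

Sliding a length-3 window over the 33 characters (31 positions):
  position 2–4: dzz
  position 7–9: dzz
  position 22–24: dzz
  position 28–30: dzz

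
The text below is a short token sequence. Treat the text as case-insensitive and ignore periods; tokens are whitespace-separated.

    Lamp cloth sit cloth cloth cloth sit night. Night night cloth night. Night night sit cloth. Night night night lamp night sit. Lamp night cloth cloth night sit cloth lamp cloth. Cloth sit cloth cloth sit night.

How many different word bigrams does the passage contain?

37 tokens → 36 bigram windows in total.
Repeated bigrams (each contributes count−1 duplicates):
  night night: 6
  cloth cloth: 5
  cloth sit: 4
  sit cloth: 4
  cloth night: 3
  night sit: 3
  lamp cloth: 2
  lamp night: 2
  … (2 more repeated)
23 duplicate windows → 36 − 23 = 13 distinct.

13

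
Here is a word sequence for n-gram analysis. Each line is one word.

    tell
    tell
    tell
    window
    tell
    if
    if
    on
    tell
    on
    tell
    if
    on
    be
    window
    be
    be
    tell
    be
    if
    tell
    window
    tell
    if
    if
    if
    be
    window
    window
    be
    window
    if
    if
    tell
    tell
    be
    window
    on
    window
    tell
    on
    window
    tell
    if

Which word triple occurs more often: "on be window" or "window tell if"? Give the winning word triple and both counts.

"on be window": 1 occurrence
"window tell if": 3 occurrences

"window tell if" (3 vs 1)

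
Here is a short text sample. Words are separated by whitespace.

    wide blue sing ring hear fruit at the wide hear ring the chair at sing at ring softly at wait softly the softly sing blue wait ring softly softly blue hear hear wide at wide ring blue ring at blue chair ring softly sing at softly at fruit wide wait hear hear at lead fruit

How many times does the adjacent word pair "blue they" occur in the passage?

0

Scanning the 54 overlapping bigram windows for "blue they":
  (none found)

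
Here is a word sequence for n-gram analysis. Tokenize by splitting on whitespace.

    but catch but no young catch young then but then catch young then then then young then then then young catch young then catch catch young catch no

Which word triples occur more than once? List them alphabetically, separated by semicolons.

catch young then; then then then; then then young; young catch young; young then then

Trigram counts meeting the condition (more than once):
  catch young then: 3
  then then then: 2
  then then young: 2
  young catch young: 2
  young then then: 2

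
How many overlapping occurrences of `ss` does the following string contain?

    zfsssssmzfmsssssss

Sliding a length-2 window over the 18 characters (17 positions):
  position 3–4: ss
  position 4–5: ss
  position 5–6: ss
  position 6–7: ss
  position 12–13: ss
  position 13–14: ss
  position 14–15: ss
  position 15–16: ss
  position 16–17: ss
  position 17–18: ss

10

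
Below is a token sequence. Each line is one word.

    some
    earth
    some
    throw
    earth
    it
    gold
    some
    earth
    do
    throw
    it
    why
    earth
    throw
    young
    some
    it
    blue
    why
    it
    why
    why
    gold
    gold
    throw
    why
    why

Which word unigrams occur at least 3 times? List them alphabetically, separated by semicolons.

earth; gold; it; some; throw; why

Unigram counts meeting the condition (at least 3 times):
  earth: 4
  gold: 3
  it: 4
  some: 4
  throw: 4
  why: 6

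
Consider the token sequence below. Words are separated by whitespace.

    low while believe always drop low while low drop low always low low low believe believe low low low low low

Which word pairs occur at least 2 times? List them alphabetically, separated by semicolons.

drop low; low low; low while

Bigram counts meeting the condition (at least 2 times):
  drop low: 2
  low low: 6
  low while: 2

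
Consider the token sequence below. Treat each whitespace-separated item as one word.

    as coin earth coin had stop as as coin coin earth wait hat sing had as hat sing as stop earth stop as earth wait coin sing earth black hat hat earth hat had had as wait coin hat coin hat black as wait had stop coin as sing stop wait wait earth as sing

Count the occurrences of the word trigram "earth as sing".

1

Scanning the 53 overlapping trigram windows for "earth as sing":
  position 53–55: earth as sing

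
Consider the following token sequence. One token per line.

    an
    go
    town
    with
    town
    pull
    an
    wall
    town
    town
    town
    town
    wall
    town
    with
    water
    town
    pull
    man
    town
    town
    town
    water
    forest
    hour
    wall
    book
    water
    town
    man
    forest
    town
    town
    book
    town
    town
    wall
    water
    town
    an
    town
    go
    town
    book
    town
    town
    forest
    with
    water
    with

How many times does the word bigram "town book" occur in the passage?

2

Scanning the 49 overlapping bigram windows for "town book":
  position 33–34: town book
  position 43–44: town book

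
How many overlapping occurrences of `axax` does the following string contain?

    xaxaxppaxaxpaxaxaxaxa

5

Sliding a length-4 window over the 21 characters (18 positions):
  position 2–5: axax
  position 8–11: axax
  position 13–16: axax
  position 15–18: axax
  position 17–20: axax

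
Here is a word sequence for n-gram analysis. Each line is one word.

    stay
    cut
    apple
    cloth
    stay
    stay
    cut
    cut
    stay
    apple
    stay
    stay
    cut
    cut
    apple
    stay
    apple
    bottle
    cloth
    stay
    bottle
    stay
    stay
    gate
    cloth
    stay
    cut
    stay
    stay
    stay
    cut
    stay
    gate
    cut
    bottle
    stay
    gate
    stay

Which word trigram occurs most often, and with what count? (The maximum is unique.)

"stay stay cut", 3 times

Trigram frequencies (highest first):
  stay stay cut: 3
  stay cut cut: 2
  stay cut stay: 2
  stay cut apple: 1
  cut apple cloth: 1
  apple cloth stay: 1
  … (26 more, each ≤ 1)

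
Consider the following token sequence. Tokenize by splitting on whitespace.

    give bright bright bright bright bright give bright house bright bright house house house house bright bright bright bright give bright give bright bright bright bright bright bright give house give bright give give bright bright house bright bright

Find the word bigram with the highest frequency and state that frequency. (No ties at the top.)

Bigram frequencies (highest first):
  bright bright: 15
  give bright: 6
  bright give: 5
  bright house: 3
  house bright: 3
  house house: 3
  … (3 more, each ≤ 1)

"bright bright", 15 times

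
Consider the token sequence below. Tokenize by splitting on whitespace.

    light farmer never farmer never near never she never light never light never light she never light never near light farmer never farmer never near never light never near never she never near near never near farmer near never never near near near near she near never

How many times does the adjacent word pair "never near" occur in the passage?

7

Scanning the 46 overlapping bigram windows for "never near":
  position 5–6: never near
  position 18–19: never near
  position 24–25: never near
  position 28–29: never near
  position 32–33: never near
  position 35–36: never near
  position 40–41: never near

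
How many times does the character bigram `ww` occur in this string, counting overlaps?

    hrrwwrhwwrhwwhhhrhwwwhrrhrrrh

5

Sliding a length-2 window over the 29 characters (28 positions):
  position 4–5: ww
  position 8–9: ww
  position 12–13: ww
  position 19–20: ww
  position 20–21: ww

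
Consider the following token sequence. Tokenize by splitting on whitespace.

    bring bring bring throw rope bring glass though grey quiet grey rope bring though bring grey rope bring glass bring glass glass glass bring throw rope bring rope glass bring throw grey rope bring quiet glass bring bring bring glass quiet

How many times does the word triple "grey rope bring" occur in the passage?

3

Scanning the 39 overlapping trigram windows for "grey rope bring":
  position 11–13: grey rope bring
  position 16–18: grey rope bring
  position 32–34: grey rope bring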